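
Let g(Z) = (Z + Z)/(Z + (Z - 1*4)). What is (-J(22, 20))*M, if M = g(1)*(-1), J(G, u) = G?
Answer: -22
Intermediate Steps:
g(Z) = 2*Z/(-4 + 2*Z) (g(Z) = (2*Z)/(Z + (Z - 4)) = (2*Z)/(Z + (-4 + Z)) = (2*Z)/(-4 + 2*Z) = 2*Z/(-4 + 2*Z))
M = 1 (M = (1/(-2 + 1))*(-1) = (1/(-1))*(-1) = (1*(-1))*(-1) = -1*(-1) = 1)
(-J(22, 20))*M = -1*22*1 = -22*1 = -22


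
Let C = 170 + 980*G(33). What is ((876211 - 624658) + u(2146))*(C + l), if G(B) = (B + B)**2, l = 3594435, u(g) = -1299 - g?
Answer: 1950993536380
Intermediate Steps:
G(B) = 4*B**2 (G(B) = (2*B)**2 = 4*B**2)
C = 4269050 (C = 170 + 980*(4*33**2) = 170 + 980*(4*1089) = 170 + 980*4356 = 170 + 4268880 = 4269050)
((876211 - 624658) + u(2146))*(C + l) = ((876211 - 624658) + (-1299 - 1*2146))*(4269050 + 3594435) = (251553 + (-1299 - 2146))*7863485 = (251553 - 3445)*7863485 = 248108*7863485 = 1950993536380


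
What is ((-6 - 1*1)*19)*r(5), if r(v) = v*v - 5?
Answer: -2660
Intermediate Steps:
r(v) = -5 + v² (r(v) = v² - 5 = -5 + v²)
((-6 - 1*1)*19)*r(5) = ((-6 - 1*1)*19)*(-5 + 5²) = ((-6 - 1)*19)*(-5 + 25) = -7*19*20 = -133*20 = -2660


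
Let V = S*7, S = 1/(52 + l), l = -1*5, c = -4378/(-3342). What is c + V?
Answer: 114580/78537 ≈ 1.4589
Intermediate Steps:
c = 2189/1671 (c = -4378*(-1/3342) = 2189/1671 ≈ 1.3100)
l = -5
S = 1/47 (S = 1/(52 - 5) = 1/47 ≈ 0.021277)
V = 7/47 (V = (1/47)*7 = 7/47 ≈ 0.14894)
c + V = 2189/1671 + 7/47 = 114580/78537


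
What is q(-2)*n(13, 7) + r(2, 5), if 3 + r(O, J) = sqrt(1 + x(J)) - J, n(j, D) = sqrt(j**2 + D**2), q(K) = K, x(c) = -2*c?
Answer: -8 - 2*sqrt(218) + 3*I ≈ -37.53 + 3.0*I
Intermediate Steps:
n(j, D) = sqrt(D**2 + j**2)
r(O, J) = -3 + sqrt(1 - 2*J) - J (r(O, J) = -3 + (sqrt(1 - 2*J) - J) = -3 + sqrt(1 - 2*J) - J)
q(-2)*n(13, 7) + r(2, 5) = -2*sqrt(7**2 + 13**2) + (-3 + sqrt(1 - 2*5) - 1*5) = -2*sqrt(49 + 169) + (-3 + sqrt(1 - 10) - 5) = -2*sqrt(218) + (-3 + sqrt(-9) - 5) = -2*sqrt(218) + (-3 + 3*I - 5) = -2*sqrt(218) + (-8 + 3*I) = -8 - 2*sqrt(218) + 3*I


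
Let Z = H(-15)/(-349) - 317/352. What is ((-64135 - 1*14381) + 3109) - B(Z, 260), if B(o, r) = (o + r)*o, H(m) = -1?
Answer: -1134504360483409/15091631104 ≈ -75174.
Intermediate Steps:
Z = -110281/122848 (Z = -1/(-349) - 317/352 = -1*(-1/349) - 317*1/352 = 1/349 - 317/352 = -110281/122848 ≈ -0.89770)
B(o, r) = o*(o + r)
((-64135 - 1*14381) + 3109) - B(Z, 260) = ((-64135 - 1*14381) + 3109) - (-110281)*(-110281/122848 + 260)/122848 = ((-64135 - 14381) + 3109) - (-110281)*31830199/(122848*122848) = (-78516 + 3109) - 1*(-3510266175919/15091631104) = -75407 + 3510266175919/15091631104 = -1134504360483409/15091631104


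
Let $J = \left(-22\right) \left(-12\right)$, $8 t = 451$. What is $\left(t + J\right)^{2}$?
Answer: $\frac{6568969}{64} \approx 1.0264 \cdot 10^{5}$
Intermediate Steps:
$t = \frac{451}{8}$ ($t = \frac{1}{8} \cdot 451 = \frac{451}{8} \approx 56.375$)
$J = 264$
$\left(t + J\right)^{2} = \left(\frac{451}{8} + 264\right)^{2} = \left(\frac{2563}{8}\right)^{2} = \frac{6568969}{64}$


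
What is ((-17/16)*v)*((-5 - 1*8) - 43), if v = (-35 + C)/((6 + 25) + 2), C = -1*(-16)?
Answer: -2261/66 ≈ -34.258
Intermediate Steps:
C = 16
v = -19/33 (v = (-35 + 16)/((6 + 25) + 2) = -19/(31 + 2) = -19/33 ≈ -0.57576)
((-17/16)*v)*((-5 - 1*8) - 43) = (-17/16*(-19/33))*((-5 - 1*8) - 43) = (-17*1/16*(-19/33))*((-5 - 8) - 43) = (-17/16*(-19/33))*(-13 - 43) = (323/528)*(-56) = -2261/66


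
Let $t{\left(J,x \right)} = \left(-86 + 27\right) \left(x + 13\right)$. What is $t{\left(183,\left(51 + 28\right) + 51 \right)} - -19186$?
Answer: $10749$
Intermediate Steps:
$t{\left(J,x \right)} = -767 - 59 x$ ($t{\left(J,x \right)} = - 59 \left(13 + x\right) = -767 - 59 x$)
$t{\left(183,\left(51 + 28\right) + 51 \right)} - -19186 = \left(-767 - 59 \left(\left(51 + 28\right) + 51\right)\right) - -19186 = \left(-767 - 59 \left(79 + 51\right)\right) + 19186 = \left(-767 - 7670\right) + 19186 = -8437 + 19186 = 10749$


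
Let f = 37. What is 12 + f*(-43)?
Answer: -1579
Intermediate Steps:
12 + f*(-43) = 12 + 37*(-43) = 12 - 1591 = -1579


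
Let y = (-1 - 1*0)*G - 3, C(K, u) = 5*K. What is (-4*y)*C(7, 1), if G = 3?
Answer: 840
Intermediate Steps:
y = -6 (y = (-1 - 1*0)*3 - 3 = (-1 + 0)*3 - 3 = -1*3 - 3 = -3 - 3 = -6)
(-4*y)*C(7, 1) = (-4*(-6))*(5*7) = 24*35 = 840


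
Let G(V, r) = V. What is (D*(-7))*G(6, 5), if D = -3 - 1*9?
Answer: 504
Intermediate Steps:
D = -12 (D = -3 - 9 = -12)
(D*(-7))*G(6, 5) = -12*(-7)*6 = 84*6 = 504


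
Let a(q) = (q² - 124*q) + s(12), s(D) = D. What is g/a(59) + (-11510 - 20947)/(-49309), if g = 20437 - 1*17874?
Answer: -2295856/188508307 ≈ -0.012179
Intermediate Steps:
g = 2563 (g = 20437 - 17874 = 2563)
a(q) = 12 + q² - 124*q (a(q) = (q² - 124*q) + 12 = 12 + q² - 124*q)
g/a(59) + (-11510 - 20947)/(-49309) = 2563/(12 + 59² - 124*59) + (-11510 - 20947)/(-49309) = 2563/(12 + 3481 - 7316) - 32457*(-1/49309) = 2563/(-3823) + 32457/49309 = 2563*(-1/3823) + 32457/49309 = -2563/3823 + 32457/49309 = -2295856/188508307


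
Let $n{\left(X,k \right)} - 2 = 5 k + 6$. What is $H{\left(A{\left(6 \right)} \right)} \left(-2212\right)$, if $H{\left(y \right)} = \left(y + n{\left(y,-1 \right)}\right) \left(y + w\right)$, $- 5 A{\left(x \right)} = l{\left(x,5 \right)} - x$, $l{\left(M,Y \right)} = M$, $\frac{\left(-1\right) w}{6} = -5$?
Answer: $-199080$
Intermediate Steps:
$n{\left(X,k \right)} = 8 + 5 k$ ($n{\left(X,k \right)} = 2 + \left(5 k + 6\right) = 2 + \left(6 + 5 k\right) = 8 + 5 k$)
$w = 30$ ($w = \left(-6\right) \left(-5\right) = 30$)
$A{\left(x \right)} = 0$ ($A{\left(x \right)} = - \frac{x - x}{5} = \left(- \frac{1}{5}\right) 0 = 0$)
$H{\left(y \right)} = \left(3 + y\right) \left(30 + y\right)$ ($H{\left(y \right)} = \left(y + \left(8 + 5 \left(-1\right)\right)\right) \left(y + 30\right) = \left(y + \left(8 - 5\right)\right) \left(30 + y\right) = \left(y + 3\right) \left(30 + y\right) = \left(3 + y\right) \left(30 + y\right)$)
$H{\left(A{\left(6 \right)} \right)} \left(-2212\right) = \left(90 + 0^{2} + 33 \cdot 0\right) \left(-2212\right) = \left(90 + 0 + 0\right) \left(-2212\right) = 90 \left(-2212\right) = -199080$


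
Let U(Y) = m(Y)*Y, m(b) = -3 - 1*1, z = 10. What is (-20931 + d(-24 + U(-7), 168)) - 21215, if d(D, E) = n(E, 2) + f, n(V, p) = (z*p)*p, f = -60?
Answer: -42166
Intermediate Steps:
m(b) = -4 (m(b) = -3 - 1 = -4)
U(Y) = -4*Y
n(V, p) = 10*p**2 (n(V, p) = (10*p)*p = 10*p**2)
d(D, E) = -20 (d(D, E) = 10*2**2 - 60 = 10*4 - 60 = 40 - 60 = -20)
(-20931 + d(-24 + U(-7), 168)) - 21215 = (-20931 - 20) - 21215 = -20951 - 21215 = -42166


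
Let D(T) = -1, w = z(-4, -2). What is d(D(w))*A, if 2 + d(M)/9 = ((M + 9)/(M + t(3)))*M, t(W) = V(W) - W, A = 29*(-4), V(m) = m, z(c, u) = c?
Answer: -6264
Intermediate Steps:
A = -116
w = -4
t(W) = 0 (t(W) = W - W = 0)
d(M) = 63 + 9*M (d(M) = -18 + 9*(((M + 9)/(M + 0))*M) = -18 + 9*(((9 + M)/M)*M) = -18 + 9*(9 + M) = -18 + (81 + 9*M) = 63 + 9*M)
d(D(w))*A = (63 + 9*(-1))*(-116) = (63 - 9)*(-116) = 54*(-116) = -6264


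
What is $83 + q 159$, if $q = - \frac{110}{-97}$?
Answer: $\frac{25541}{97} \approx 263.31$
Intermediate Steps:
$q = \frac{110}{97}$ ($q = \left(-110\right) \left(- \frac{1}{97}\right) = \frac{110}{97} \approx 1.134$)
$83 + q 159 = 83 + \frac{110}{97} \cdot 159 = 83 + \frac{17490}{97} = \frac{25541}{97}$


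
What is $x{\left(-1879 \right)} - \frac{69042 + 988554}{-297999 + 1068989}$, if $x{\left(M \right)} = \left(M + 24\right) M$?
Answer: $\frac{1343659640977}{385495} \approx 3.4855 \cdot 10^{6}$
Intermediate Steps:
$x{\left(M \right)} = M \left(24 + M\right)$ ($x{\left(M \right)} = \left(24 + M\right) M = M \left(24 + M\right)$)
$x{\left(-1879 \right)} - \frac{69042 + 988554}{-297999 + 1068989} = - 1879 \left(24 - 1879\right) - \frac{69042 + 988554}{-297999 + 1068989} = \left(-1879\right) \left(-1855\right) - \frac{1057596}{770990} = 3485545 - 1057596 \cdot \frac{1}{770990} = 3485545 - \frac{528798}{385495} = \frac{1343659640977}{385495}$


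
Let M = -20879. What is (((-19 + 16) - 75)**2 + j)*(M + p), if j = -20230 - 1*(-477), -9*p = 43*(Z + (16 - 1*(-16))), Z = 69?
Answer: 2627919926/9 ≈ 2.9199e+8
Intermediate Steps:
p = -4343/9 (p = -43*(69 + (16 - 1*(-16)))/9 = -43*(69 + (16 + 16))/9 = -43*(69 + 32)/9 = -43*101/9 = -1/9*4343 = -4343/9 ≈ -482.56)
j = -19753 (j = -20230 + 477 = -19753)
(((-19 + 16) - 75)**2 + j)*(M + p) = (((-19 + 16) - 75)**2 - 19753)*(-20879 - 4343/9) = ((-3 - 75)**2 - 19753)*(-192254/9) = ((-78)**2 - 19753)*(-192254/9) = (6084 - 19753)*(-192254/9) = -13669*(-192254/9) = 2627919926/9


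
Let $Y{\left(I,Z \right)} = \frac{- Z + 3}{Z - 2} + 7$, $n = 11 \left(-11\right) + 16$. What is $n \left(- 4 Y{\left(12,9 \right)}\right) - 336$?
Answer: $2244$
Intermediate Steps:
$n = -105$ ($n = -121 + 16 = -105$)
$Y{\left(I,Z \right)} = 7 + \frac{3 - Z}{-2 + Z}$ ($Y{\left(I,Z \right)} = \frac{3 - Z}{-2 + Z} + 7 = 7 + \frac{3 - Z}{-2 + Z}$)
$n \left(- 4 Y{\left(12,9 \right)}\right) - 336 = - 105 \left(- 4 \frac{-11 + 6 \cdot 9}{-2 + 9}\right) - 336 = - 105 \left(- 4 \frac{-11 + 54}{7}\right) - 336 = - 105 \left(- 4 \cdot \frac{1}{7} \cdot 43\right) - 336 = - 105 \left(\left(-4\right) \frac{43}{7}\right) - 336 = \left(-105\right) \left(- \frac{172}{7}\right) - 336 = 2580 - 336 = 2244$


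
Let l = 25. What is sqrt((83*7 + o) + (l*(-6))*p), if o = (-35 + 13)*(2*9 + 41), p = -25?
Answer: 3*sqrt(337) ≈ 55.073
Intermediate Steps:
o = -1298 (o = -22*(18 + 41) = -22*59 = -1298)
sqrt((83*7 + o) + (l*(-6))*p) = sqrt((83*7 - 1298) + (25*(-6))*(-25)) = sqrt((581 - 1298) - 150*(-25)) = sqrt(-717 + 3750) = sqrt(3033) = 3*sqrt(337)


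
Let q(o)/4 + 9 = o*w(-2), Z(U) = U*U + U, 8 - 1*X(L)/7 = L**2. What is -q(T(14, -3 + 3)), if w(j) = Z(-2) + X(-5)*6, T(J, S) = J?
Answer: 39908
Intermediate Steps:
X(L) = 56 - 7*L**2
Z(U) = U + U**2 (Z(U) = U**2 + U = U + U**2)
w(j) = -712 (w(j) = -2*(1 - 2) + (56 - 7*(-5)**2)*6 = -2*(-1) + (56 - 7*25)*6 = 2 + (56 - 175)*6 = 2 - 119*6 = 2 - 714 = -712)
q(o) = -36 - 2848*o (q(o) = -36 + 4*(o*(-712)) = -36 + 4*(-712*o) = -36 - 2848*o)
-q(T(14, -3 + 3)) = -(-36 - 2848*14) = -(-36 - 39872) = -1*(-39908) = 39908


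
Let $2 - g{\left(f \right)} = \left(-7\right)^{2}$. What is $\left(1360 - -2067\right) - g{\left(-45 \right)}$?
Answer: $3474$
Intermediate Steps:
$g{\left(f \right)} = -47$ ($g{\left(f \right)} = 2 - \left(-7\right)^{2} = 2 - 49 = -47$)
$\left(1360 - -2067\right) - g{\left(-45 \right)} = \left(1360 - -2067\right) - -47 = \left(1360 + 2067\right) + 47 = 3427 + 47 = 3474$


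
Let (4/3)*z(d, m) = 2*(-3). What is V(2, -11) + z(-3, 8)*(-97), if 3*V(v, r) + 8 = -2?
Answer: 2599/6 ≈ 433.17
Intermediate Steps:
z(d, m) = -9/2 (z(d, m) = 3*(2*(-3))/4 = (¾)*(-6) = -9/2)
V(v, r) = -10/3 (V(v, r) = -8/3 + (⅓)*(-2) = -8/3 - ⅔ = -10/3)
V(2, -11) + z(-3, 8)*(-97) = -10/3 - 9/2*(-97) = -10/3 + 873/2 = 2599/6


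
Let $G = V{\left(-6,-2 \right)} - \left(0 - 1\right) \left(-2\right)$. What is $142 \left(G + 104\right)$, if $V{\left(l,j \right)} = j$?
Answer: $14200$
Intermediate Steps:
$G = -4$ ($G = -2 - \left(0 - 1\right) \left(-2\right) = -2 - \left(-1\right) \left(-2\right) = -2 - 2 = -4$)
$142 \left(G + 104\right) = 142 \left(-4 + 104\right) = 142 \cdot 100 = 14200$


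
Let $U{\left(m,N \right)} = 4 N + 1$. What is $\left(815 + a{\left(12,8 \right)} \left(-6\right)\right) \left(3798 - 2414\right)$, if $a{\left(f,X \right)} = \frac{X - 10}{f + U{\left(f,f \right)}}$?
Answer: $\frac{68822168}{61} \approx 1.1282 \cdot 10^{6}$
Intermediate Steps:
$U{\left(m,N \right)} = 1 + 4 N$
$a{\left(f,X \right)} = \frac{-10 + X}{1 + 5 f}$ ($a{\left(f,X \right)} = \frac{X - 10}{f + \left(1 + 4 f\right)} = \frac{-10 + X}{1 + 5 f}$)
$\left(815 + a{\left(12,8 \right)} \left(-6\right)\right) \left(3798 - 2414\right) = \left(815 + \frac{-10 + 8}{1 + 5 \cdot 12} \left(-6\right)\right) \left(3798 - 2414\right) = \left(815 + \frac{1}{1 + 60} \left(-2\right) \left(-6\right)\right) 1384 = \left(815 + \frac{1}{61} \left(-2\right) \left(-6\right)\right) 1384 = \left(815 - - \frac{12}{61}\right) 1384 = \left(815 + \frac{12}{61}\right) 1384 = \frac{49727}{61} \cdot 1384 = \frac{68822168}{61}$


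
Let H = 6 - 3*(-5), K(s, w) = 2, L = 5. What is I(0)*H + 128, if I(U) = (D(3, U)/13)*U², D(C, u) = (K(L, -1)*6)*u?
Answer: 128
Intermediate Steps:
H = 21 (H = 6 + 15 = 21)
D(C, u) = 12*u (D(C, u) = (2*6)*u = 12*u)
I(U) = 12*U³/13 (I(U) = ((12*U)/13)*U² = ((12*U)*(1/13))*U² = (12*U/13)*U² = 12*U³/13)
I(0)*H + 128 = ((12/13)*0³)*21 + 128 = ((12/13)*0)*21 + 128 = 0*21 + 128 = 0 + 128 = 128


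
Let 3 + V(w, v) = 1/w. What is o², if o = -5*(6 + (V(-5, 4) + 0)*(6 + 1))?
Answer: 6724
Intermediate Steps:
V(w, v) = -3 + 1/w
o = 82 (o = -5*(6 + ((-3 + 1/(-5)) + 0)*(6 + 1)) = -5*(6 + ((-3 - ⅕) + 0)*7) = -5*(6 + (-16/5 + 0)*7) = -5*(6 - 16/5*7) = -5*(6 - 112/5) = -5*(-82/5) = 82)
o² = 82² = 6724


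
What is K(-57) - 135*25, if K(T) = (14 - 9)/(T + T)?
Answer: -384755/114 ≈ -3375.0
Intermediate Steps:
K(T) = 5/(2*T) (K(T) = 5/((2*T)) = 5*(1/(2*T)) = 5/(2*T))
K(-57) - 135*25 = (5/2)/(-57) - 135*25 = (5/2)*(-1/57) - 3375 = -5/114 - 3375 = -384755/114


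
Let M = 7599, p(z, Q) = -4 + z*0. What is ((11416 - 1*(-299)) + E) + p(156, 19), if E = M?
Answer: 19310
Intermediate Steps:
p(z, Q) = -4 (p(z, Q) = -4 + 0 = -4)
E = 7599
((11416 - 1*(-299)) + E) + p(156, 19) = ((11416 - 1*(-299)) + 7599) - 4 = ((11416 + 299) + 7599) - 4 = (11715 + 7599) - 4 = 19314 - 4 = 19310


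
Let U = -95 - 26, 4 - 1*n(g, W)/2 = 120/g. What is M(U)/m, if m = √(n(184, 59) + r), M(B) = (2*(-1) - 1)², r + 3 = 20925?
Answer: 9*√691955/120340 ≈ 0.062212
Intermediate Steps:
r = 20922 (r = -3 + 20925 = 20922)
n(g, W) = 8 - 240/g
U = -121
M(B) = 9 (M(B) = (-2 - 1)² = (-3)² = 9)
m = 4*√691955/23 (m = √((8 - 240/184) + 20922) = √((8 - 240*1/184) + 20922) = √((8 - 30/23) + 20922) = √(154/23 + 20922) = √(481360/23) = 4*√691955/23 ≈ 144.67)
M(U)/m = 9/((4*√691955/23)) = 9*(√691955/120340) = 9*√691955/120340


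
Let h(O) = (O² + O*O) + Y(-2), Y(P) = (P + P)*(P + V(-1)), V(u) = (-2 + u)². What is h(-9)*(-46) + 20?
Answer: -6144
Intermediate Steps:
Y(P) = 2*P*(9 + P) (Y(P) = (P + P)*(P + (-2 - 1)²) = (2*P)*(P + (-3)²) = (2*P)*(P + 9) = (2*P)*(9 + P) = 2*P*(9 + P))
h(O) = -28 + 2*O² (h(O) = (O² + O*O) + 2*(-2)*(9 - 2) = (O² + O²) + 2*(-2)*7 = 2*O² - 28 = -28 + 2*O²)
h(-9)*(-46) + 20 = (-28 + 2*(-9)²)*(-46) + 20 = (-28 + 2*81)*(-46) + 20 = (-28 + 162)*(-46) + 20 = 134*(-46) + 20 = -6164 + 20 = -6144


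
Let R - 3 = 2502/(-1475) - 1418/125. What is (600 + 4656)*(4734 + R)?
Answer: 183114850968/7375 ≈ 2.4829e+7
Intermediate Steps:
R = -74047/7375 (R = 3 + (2502/(-1475) - 1418/125) = 3 + (2502*(-1/1475) - 1418*1/125) = 3 + (-2502/1475 - 1418/125) = 3 - 96172/7375 = -74047/7375 ≈ -10.040)
(600 + 4656)*(4734 + R) = (600 + 4656)*(4734 - 74047/7375) = 5256*(34839203/7375) = 183114850968/7375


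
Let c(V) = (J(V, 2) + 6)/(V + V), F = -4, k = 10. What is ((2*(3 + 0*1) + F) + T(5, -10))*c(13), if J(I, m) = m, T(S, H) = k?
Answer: 48/13 ≈ 3.6923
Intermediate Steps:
T(S, H) = 10
c(V) = 4/V (c(V) = (2 + 6)/(V + V) = 8/((2*V)) = 8*(1/(2*V)) = 4/V)
((2*(3 + 0*1) + F) + T(5, -10))*c(13) = ((2*(3 + 0*1) - 4) + 10)*(4/13) = ((2*(3 + 0) - 4) + 10)*(4*(1/13)) = ((2*3 - 4) + 10)*(4/13) = ((6 - 4) + 10)*(4/13) = (2 + 10)*(4/13) = 12*(4/13) = 48/13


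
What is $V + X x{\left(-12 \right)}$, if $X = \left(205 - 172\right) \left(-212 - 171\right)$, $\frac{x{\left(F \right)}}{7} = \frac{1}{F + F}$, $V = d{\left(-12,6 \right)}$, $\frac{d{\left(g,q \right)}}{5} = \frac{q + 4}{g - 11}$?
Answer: $\frac{677893}{184} \approx 3684.2$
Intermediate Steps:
$d{\left(g,q \right)} = \frac{5 \left(4 + q\right)}{-11 + g}$ ($d{\left(g,q \right)} = 5 \frac{q + 4}{g - 11} = 5 \frac{4 + q}{-11 + g} = \frac{5 \left(4 + q\right)}{-11 + g}$)
$V = - \frac{50}{23}$ ($V = \frac{5 \left(4 + 6\right)}{-11 - 12} = 5 \frac{1}{-23} \cdot 10 = 5 \left(- \frac{1}{23}\right) 10 = - \frac{50}{23} \approx -2.1739$)
$x{\left(F \right)} = \frac{7}{2 F}$ ($x{\left(F \right)} = \frac{7}{F + F} = \frac{7}{2 F}$)
$X = -12639$ ($X = 33 \left(-383\right) = -12639$)
$V + X x{\left(-12 \right)} = - \frac{50}{23} - 12639 \frac{7}{2 \left(-12\right)} = - \frac{50}{23} - 12639 \cdot \frac{7}{2} \left(- \frac{1}{12}\right) = - \frac{50}{23} - - \frac{29491}{8} = - \frac{50}{23} + \frac{29491}{8} = \frac{677893}{184}$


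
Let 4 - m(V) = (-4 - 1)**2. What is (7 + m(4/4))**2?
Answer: 196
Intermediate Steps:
m(V) = -21 (m(V) = 4 - (-4 - 1)**2 = 4 - 1*(-5)**2 = 4 - 1*25 = 4 - 25 = -21)
(7 + m(4/4))**2 = (7 - 21)**2 = (-14)**2 = 196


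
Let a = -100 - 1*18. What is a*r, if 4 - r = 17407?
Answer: 2053554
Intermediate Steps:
r = -17403 (r = 4 - 1*17407 = 4 - 17407 = -17403)
a = -118 (a = -100 - 18 = -118)
a*r = -118*(-17403) = 2053554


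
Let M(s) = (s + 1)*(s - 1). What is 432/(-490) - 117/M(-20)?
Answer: -5469/4655 ≈ -1.1749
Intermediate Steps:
M(s) = (1 + s)*(-1 + s)
432/(-490) - 117/M(-20) = 432/(-490) - 117/(-1 + (-20)²) = 432*(-1/490) - 117/(-1 + 400) = -216/245 - 117/399 = -216/245 - 117*1/399 = -216/245 - 39/133 = -5469/4655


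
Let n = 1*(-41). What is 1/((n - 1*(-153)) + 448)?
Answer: 1/560 ≈ 0.0017857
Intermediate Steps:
n = -41
1/((n - 1*(-153)) + 448) = 1/((-41 - 1*(-153)) + 448) = 1/((-41 + 153) + 448) = 1/(112 + 448) = 1/560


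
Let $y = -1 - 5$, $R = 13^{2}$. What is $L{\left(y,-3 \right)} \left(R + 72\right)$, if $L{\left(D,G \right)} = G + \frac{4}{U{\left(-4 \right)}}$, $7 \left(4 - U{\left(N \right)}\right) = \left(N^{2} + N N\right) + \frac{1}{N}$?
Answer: $- \frac{37837}{15} \approx -2522.5$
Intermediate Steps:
$R = 169$
$y = -6$ ($y = -1 - 5 = -6$)
$U{\left(N \right)} = 4 - \frac{2 N^{2}}{7} - \frac{1}{7 N}$ ($U{\left(N \right)} = 4 - \frac{\left(N^{2} + N N\right) + \frac{1}{N}}{7} = 4 - \frac{\left(N^{2} + N^{2}\right) + \frac{1}{N}}{7} = 4 - \frac{2 N^{2} + \frac{1}{N}}{7} = 4 - \frac{\frac{1}{N} + 2 N^{2}}{7} = 4 - \left(\frac{1}{7 N} + \frac{2 N^{2}}{7}\right) = 4 - \frac{2 N^{2}}{7} - \frac{1}{7 N}$)
$L{\left(D,G \right)} = - \frac{112}{15} + G$ ($L{\left(D,G \right)} = G + \frac{4}{\frac{1}{7} \frac{1}{-4} \left(-1 - 2 \left(-4\right)^{3} + 28 \left(-4\right)\right)} = G + \frac{4}{\frac{1}{7} \left(- \frac{1}{4}\right) \left(-1 - -128 - 112\right)} = G + \frac{4}{\frac{1}{7} \left(- \frac{1}{4}\right) \left(-1 + 128 - 112\right)} = G + \frac{4}{\frac{1}{7} \left(- \frac{1}{4}\right) 15} = G + \frac{4}{- \frac{15}{28}} = G + 4 \left(- \frac{28}{15}\right) = G - \frac{112}{15} = - \frac{112}{15} + G$)
$L{\left(y,-3 \right)} \left(R + 72\right) = \left(- \frac{112}{15} - 3\right) \left(169 + 72\right) = \left(- \frac{157}{15}\right) 241 = - \frac{37837}{15}$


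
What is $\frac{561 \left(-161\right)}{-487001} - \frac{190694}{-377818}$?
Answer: $\frac{9070933448}{13142695987} \approx 0.69019$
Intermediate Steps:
$\frac{561 \left(-161\right)}{-487001} - \frac{190694}{-377818} = \left(-90321\right) \left(- \frac{1}{487001}\right) - - \frac{13621}{26987} = \frac{90321}{487001} + \frac{13621}{26987} = \frac{9070933448}{13142695987}$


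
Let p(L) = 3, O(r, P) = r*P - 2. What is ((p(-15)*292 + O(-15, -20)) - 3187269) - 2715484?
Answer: -5901579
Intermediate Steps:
O(r, P) = -2 + P*r (O(r, P) = P*r - 2 = -2 + P*r)
((p(-15)*292 + O(-15, -20)) - 3187269) - 2715484 = ((3*292 + (-2 - 20*(-15))) - 3187269) - 2715484 = ((876 + (-2 + 300)) - 3187269) - 2715484 = ((876 + 298) - 3187269) - 2715484 = (1174 - 3187269) - 2715484 = -3186095 - 2715484 = -5901579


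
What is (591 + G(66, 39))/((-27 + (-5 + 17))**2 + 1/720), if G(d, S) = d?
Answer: 473040/162001 ≈ 2.9200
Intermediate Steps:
(591 + G(66, 39))/((-27 + (-5 + 17))**2 + 1/720) = (591 + 66)/((-27 + (-5 + 17))**2 + 1/720) = 657/((-27 + 12)**2 + 1/720) = 657/((-15)**2 + 1/720) = 657/(225 + 1/720) = 657/(162001/720) = 657*(720/162001) = 473040/162001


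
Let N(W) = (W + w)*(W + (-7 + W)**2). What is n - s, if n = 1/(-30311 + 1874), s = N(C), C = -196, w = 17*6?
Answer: 109630948013/28437 ≈ 3.8552e+6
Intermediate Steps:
w = 102
N(W) = (102 + W)*(W + (-7 + W)**2) (N(W) = (W + 102)*(W + (-7 + W)**2) = (102 + W)*(W + (-7 + W)**2))
s = -3855222 (s = 4998 + (-196)**3 - 1277*(-196) + 89*(-196)**2 = 4998 - 7529536 + 250292 + 89*38416 = 4998 - 7529536 + 250292 + 3419024 = -3855222)
n = -1/28437 (n = 1/(-28437) = -1/28437 ≈ -3.5165e-5)
n - s = -1/28437 - 1*(-3855222) = -1/28437 + 3855222 = 109630948013/28437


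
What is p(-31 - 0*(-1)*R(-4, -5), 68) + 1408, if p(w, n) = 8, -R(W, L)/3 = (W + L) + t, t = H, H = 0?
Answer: 1416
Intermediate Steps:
t = 0
R(W, L) = -3*L - 3*W (R(W, L) = -3*((W + L) + 0) = -3*((L + W) + 0) = -3*(L + W) = -3*L - 3*W)
p(-31 - 0*(-1)*R(-4, -5), 68) + 1408 = 8 + 1408 = 1416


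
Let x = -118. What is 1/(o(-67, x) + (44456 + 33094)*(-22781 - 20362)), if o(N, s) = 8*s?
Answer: -1/3345740594 ≈ -2.9889e-10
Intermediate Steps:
1/(o(-67, x) + (44456 + 33094)*(-22781 - 20362)) = 1/(8*(-118) + (44456 + 33094)*(-22781 - 20362)) = 1/(-944 + 77550*(-43143)) = 1/(-944 - 3345739650) = 1/(-3345740594) = -1/3345740594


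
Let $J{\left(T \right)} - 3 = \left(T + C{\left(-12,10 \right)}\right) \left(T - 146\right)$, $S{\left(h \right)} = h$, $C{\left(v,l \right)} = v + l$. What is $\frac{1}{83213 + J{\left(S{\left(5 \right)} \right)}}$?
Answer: $\frac{1}{82793} \approx 1.2078 \cdot 10^{-5}$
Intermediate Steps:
$C{\left(v,l \right)} = l + v$
$J{\left(T \right)} = 3 + \left(-146 + T\right) \left(-2 + T\right)$ ($J{\left(T \right)} = 3 + \left(T + \left(10 - 12\right)\right) \left(T - 146\right) = 3 + \left(T - 2\right) \left(-146 + T\right) = 3 + \left(-2 + T\right) \left(-146 + T\right) = 3 + \left(-146 + T\right) \left(-2 + T\right)$)
$\frac{1}{83213 + J{\left(S{\left(5 \right)} \right)}} = \frac{1}{83213 + \left(295 + 5^{2} - 740\right)} = \frac{1}{83213 + \left(295 + 25 - 740\right)} = \frac{1}{83213 - 420} = \frac{1}{82793}$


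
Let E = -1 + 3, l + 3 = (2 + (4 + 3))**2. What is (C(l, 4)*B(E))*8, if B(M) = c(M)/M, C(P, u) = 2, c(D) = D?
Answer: 16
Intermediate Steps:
l = 78 (l = -3 + (2 + (4 + 3))**2 = -3 + (2 + 7)**2 = -3 + 9**2 = -3 + 81 = 78)
E = 2
B(M) = 1 (B(M) = M/M = 1)
(C(l, 4)*B(E))*8 = (2*1)*8 = 2*8 = 16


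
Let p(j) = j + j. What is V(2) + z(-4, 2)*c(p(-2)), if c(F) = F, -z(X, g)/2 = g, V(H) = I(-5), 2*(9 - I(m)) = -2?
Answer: 26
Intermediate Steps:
I(m) = 10 (I(m) = 9 - ½*(-2) = 9 + 1 = 10)
V(H) = 10
p(j) = 2*j
z(X, g) = -2*g
V(2) + z(-4, 2)*c(p(-2)) = 10 + (-2*2)*(2*(-2)) = 10 - 4*(-4) = 10 + 16 = 26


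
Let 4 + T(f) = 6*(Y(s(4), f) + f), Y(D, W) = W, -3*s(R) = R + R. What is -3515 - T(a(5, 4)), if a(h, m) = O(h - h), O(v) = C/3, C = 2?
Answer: -3519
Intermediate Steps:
s(R) = -2*R/3 (s(R) = -(R + R)/3 = -2*R/3)
O(v) = ⅔ (O(v) = 2/3 = 2*(⅓) = ⅔)
a(h, m) = ⅔
T(f) = -4 + 12*f (T(f) = -4 + 6*(f + f) = -4 + 6*(2*f) = -4 + 12*f)
-3515 - T(a(5, 4)) = -3515 - (-4 + 12*(⅔)) = -3515 - (-4 + 8) = -3515 - 1*4 = -3515 - 4 = -3519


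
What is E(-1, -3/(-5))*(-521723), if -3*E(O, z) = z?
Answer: 521723/5 ≈ 1.0434e+5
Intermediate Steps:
E(O, z) = -z/3
E(-1, -3/(-5))*(-521723) = -(-1)/(-5)*(-521723) = -(-1)*(-1)/5*(-521723) = -1/3*3/5*(-521723) = -1/5*(-521723) = 521723/5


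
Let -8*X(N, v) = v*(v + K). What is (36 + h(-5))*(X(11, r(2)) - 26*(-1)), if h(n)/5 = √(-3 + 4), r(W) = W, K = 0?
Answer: 2091/2 ≈ 1045.5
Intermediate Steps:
X(N, v) = -v²/8 (X(N, v) = -v*(v + 0)/8 = -v*v/8 = -v²/8)
h(n) = 5 (h(n) = 5*√(-3 + 4) = 5*√1 = 5*1 = 5)
(36 + h(-5))*(X(11, r(2)) - 26*(-1)) = (36 + 5)*(-⅛*2² - 26*(-1)) = 41*(-⅛*4 + 26) = 41*(-½ + 26) = 41*(51/2) = 2091/2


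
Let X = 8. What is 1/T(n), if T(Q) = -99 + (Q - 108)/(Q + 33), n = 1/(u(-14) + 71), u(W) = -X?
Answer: -2080/212723 ≈ -0.0097780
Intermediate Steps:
u(W) = -8 (u(W) = -1*8 = -8)
n = 1/63 (n = 1/(-8 + 71) = 1/63 ≈ 0.015873)
T(Q) = -99 + (-108 + Q)/(33 + Q)
1/T(n) = 1/((-3375 - 98*1/63)/(33 + 1/63)) = 1/((-3375 - 14/9)/(2080/63)) = 1/((63/2080)*(-30389/9)) = 1/(-212723/2080) = -2080/212723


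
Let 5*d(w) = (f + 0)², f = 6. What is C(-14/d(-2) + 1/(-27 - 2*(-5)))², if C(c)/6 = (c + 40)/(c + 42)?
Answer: 355285139364/10933420969 ≈ 32.495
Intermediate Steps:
d(w) = 36/5 (d(w) = (6 + 0)²/5 = (⅕)*6² = (⅕)*36 = 36/5)
C(c) = 6*(40 + c)/(42 + c) (C(c) = 6*((c + 40)/(c + 42)) = 6*((40 + c)/(42 + c)) = 6*(40 + c)/(42 + c))
C(-14/d(-2) + 1/(-27 - 2*(-5)))² = (6*(40 + (-14/36/5 + 1/(-27 - 2*(-5))))/(42 + (-14/36/5 + 1/(-27 - 2*(-5)))))² = (6*(40 + (-14*5/36 - ⅕/(-29)))/(42 + (-14*5/36 - ⅕/(-29))))² = (6*(40 + (-35/18 - 1/29*(-⅕)))/(42 + (-35/18 - 1/29*(-⅕))))² = (6*(40 + (-35/18 + 1/145))/(42 + (-35/18 + 1/145)))² = (6*(40 - 5057/2610)/(42 - 5057/2610))² = (6*(99343/2610)/(104563/2610))² = (6*(2610/104563)*(99343/2610))² = (596058/104563)² = 355285139364/10933420969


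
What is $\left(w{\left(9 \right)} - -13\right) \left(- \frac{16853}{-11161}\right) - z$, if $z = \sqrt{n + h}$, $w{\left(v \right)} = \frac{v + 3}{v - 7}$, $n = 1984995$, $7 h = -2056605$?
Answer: $\frac{320207}{11161} - \frac{2 \sqrt{20717130}}{7} \approx -1271.8$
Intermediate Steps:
$h = - \frac{2056605}{7}$ ($h = \frac{1}{7} \left(-2056605\right) = - \frac{2056605}{7} \approx -2.938 \cdot 10^{5}$)
$w{\left(v \right)} = \frac{3 + v}{-7 + v}$
$z = \frac{2 \sqrt{20717130}}{7}$ ($z = \sqrt{1984995 - \frac{2056605}{7}} = \sqrt{\frac{11838360}{7}} = \frac{2 \sqrt{20717130}}{7} \approx 1300.5$)
$\left(w{\left(9 \right)} - -13\right) \left(- \frac{16853}{-11161}\right) - z = \left(\frac{3 + 9}{-7 + 9} - -13\right) \left(- \frac{16853}{-11161}\right) - \frac{2 \sqrt{20717130}}{7} = \left(\frac{1}{2} \cdot 12 + 13\right) \left(\left(-16853\right) \left(- \frac{1}{11161}\right)\right) - \frac{2 \sqrt{20717130}}{7} = \left(\frac{1}{2} \cdot 12 + 13\right) \frac{16853}{11161} - \frac{2 \sqrt{20717130}}{7} = \left(6 + 13\right) \frac{16853}{11161} - \frac{2 \sqrt{20717130}}{7} = 19 \cdot \frac{16853}{11161} - \frac{2 \sqrt{20717130}}{7} = \frac{320207}{11161} - \frac{2 \sqrt{20717130}}{7}$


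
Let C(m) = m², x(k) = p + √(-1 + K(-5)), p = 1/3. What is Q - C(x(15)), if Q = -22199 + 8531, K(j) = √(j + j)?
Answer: -13668 - (1 + 3*√(-1 + I*√10))²/9 ≈ -13668.0 - 4.1417*I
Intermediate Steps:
K(j) = √2*√j (K(j) = √(2*j) = √2*√j)
p = ⅓ ≈ 0.33333
Q = -13668
x(k) = ⅓ + √(-1 + I*√10) (x(k) = ⅓ + √(-1 + √2*√(-5)) = ⅓ + √(-1 + √2*(I*√5)) = ⅓ + √(-1 + I*√10))
Q - C(x(15)) = -13668 - (⅓ + √(-1 + I*√10))²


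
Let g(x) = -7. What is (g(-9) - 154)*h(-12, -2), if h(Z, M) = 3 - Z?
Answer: -2415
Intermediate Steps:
(g(-9) - 154)*h(-12, -2) = (-7 - 154)*(3 - 1*(-12)) = -161*(3 + 12) = -161*15 = -2415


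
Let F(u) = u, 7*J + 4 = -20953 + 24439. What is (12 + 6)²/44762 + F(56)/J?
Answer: 4668718/38965321 ≈ 0.11982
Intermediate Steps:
J = 3482/7 (J = -4/7 + (-20953 + 24439)/7 = -4/7 + (⅐)*3486 = -4/7 + 498 = 3482/7 ≈ 497.43)
(12 + 6)²/44762 + F(56)/J = (12 + 6)²/44762 + 56/(3482/7) = 18²*(1/44762) + 56*(7/3482) = 324*(1/44762) + 196/1741 = 162/22381 + 196/1741 = 4668718/38965321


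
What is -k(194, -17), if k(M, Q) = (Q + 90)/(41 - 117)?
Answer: 73/76 ≈ 0.96053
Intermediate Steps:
k(M, Q) = -45/38 - Q/76 (k(M, Q) = (90 + Q)/(-76) = (90 + Q)*(-1/76) = -45/38 - Q/76)
-k(194, -17) = -(-45/38 - 1/76*(-17)) = -(-45/38 + 17/76) = -1*(-73/76) = 73/76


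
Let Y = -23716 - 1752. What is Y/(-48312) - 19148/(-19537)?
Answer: 355661623/235967886 ≈ 1.5072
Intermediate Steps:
Y = -25468
Y/(-48312) - 19148/(-19537) = -25468/(-48312) - 19148/(-19537) = -25468*(-1/48312) - 19148*(-1/19537) = 6367/12078 + 19148/19537 = 355661623/235967886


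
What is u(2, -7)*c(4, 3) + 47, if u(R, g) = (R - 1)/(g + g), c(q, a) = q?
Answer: 327/7 ≈ 46.714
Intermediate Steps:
u(R, g) = (-1 + R)/(2*g) (u(R, g) = (-1 + R)/((2*g)) = (-1 + R)*(1/(2*g)) = (-1 + R)/(2*g))
u(2, -7)*c(4, 3) + 47 = ((½)*(-1 + 2)/(-7))*4 + 47 = ((½)*(-⅐)*1)*4 + 47 = -1/14*4 + 47 = -2/7 + 47 = 327/7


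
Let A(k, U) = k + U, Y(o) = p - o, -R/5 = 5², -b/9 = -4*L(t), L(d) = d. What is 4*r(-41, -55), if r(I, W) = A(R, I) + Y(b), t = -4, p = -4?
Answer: -104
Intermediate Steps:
b = -144 (b = -(-36)*(-4) = -9*16 = -144)
R = -125 (R = -5*5² = -5*25 = -125)
Y(o) = -4 - o
A(k, U) = U + k
r(I, W) = 15 + I (r(I, W) = (I - 125) + (-4 - 1*(-144)) = (-125 + I) + (-4 + 144) = (-125 + I) + 140 = 15 + I)
4*r(-41, -55) = 4*(15 - 41) = 4*(-26) = -104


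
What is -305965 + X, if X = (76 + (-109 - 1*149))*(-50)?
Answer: -296865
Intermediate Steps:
X = 9100 (X = (76 + (-109 - 149))*(-50) = (76 - 258)*(-50) = -182*(-50) = 9100)
-305965 + X = -305965 + 9100 = -296865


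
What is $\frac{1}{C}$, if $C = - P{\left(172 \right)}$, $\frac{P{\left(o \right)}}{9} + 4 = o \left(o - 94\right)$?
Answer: $- \frac{1}{120708} \approx -8.2844 \cdot 10^{-6}$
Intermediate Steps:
$P{\left(o \right)} = -36 + 9 o \left(-94 + o\right)$ ($P{\left(o \right)} = -36 + 9 o \left(o - 94\right) = -36 + 9 o \left(-94 + o\right)$)
$C = -120708$ ($C = - (-36 - 145512 + 9 \cdot 172^{2}) = - (-36 - 145512 + 9 \cdot 29584) = - (-36 - 145512 + 266256) = \left(-1\right) 120708 = -120708$)
$\frac{1}{C} = \frac{1}{-120708} = - \frac{1}{120708}$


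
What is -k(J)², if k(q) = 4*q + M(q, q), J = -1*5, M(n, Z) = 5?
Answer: -225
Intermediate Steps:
J = -5
k(q) = 5 + 4*q (k(q) = 4*q + 5 = 5 + 4*q)
-k(J)² = -(5 + 4*(-5))² = -(5 - 20)² = -1*(-15)² = -1*225 = -225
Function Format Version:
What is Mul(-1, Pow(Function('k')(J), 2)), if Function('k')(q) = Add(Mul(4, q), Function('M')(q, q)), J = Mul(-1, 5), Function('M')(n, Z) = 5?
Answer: -225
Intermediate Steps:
J = -5
Function('k')(q) = Add(5, Mul(4, q)) (Function('k')(q) = Add(Mul(4, q), 5) = Add(5, Mul(4, q)))
Mul(-1, Pow(Function('k')(J), 2)) = Mul(-1, Pow(Add(5, Mul(4, -5)), 2)) = Mul(-1, Pow(Add(5, -20), 2)) = Mul(-1, Pow(-15, 2)) = Mul(-1, 225) = -225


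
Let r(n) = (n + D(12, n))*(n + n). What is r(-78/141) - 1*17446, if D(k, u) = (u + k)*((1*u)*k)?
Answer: -1802504002/103823 ≈ -17361.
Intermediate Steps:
D(k, u) = k*u*(k + u) (D(k, u) = (k + u)*(u*k) = (k + u)*(k*u) = k*u*(k + u))
r(n) = 2*n*(n + 12*n*(12 + n)) (r(n) = (n + 12*n*(12 + n))*(n + n) = (n + 12*n*(12 + n))*(2*n) = 2*n*(n + 12*n*(12 + n)))
r(-78/141) - 1*17446 = (-78/141)²*(290 + 24*(-78/141)) - 1*17446 = (-78*1/141)²*(290 + 24*(-78*1/141)) - 17446 = (-26/47)²*(290 + 24*(-26/47)) - 17446 = 676*(290 - 624/47)/2209 - 17446 = (676/2209)*(13006/47) - 17446 = 8792056/103823 - 17446 = -1802504002/103823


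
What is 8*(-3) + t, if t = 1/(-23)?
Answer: -553/23 ≈ -24.043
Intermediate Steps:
t = -1/23 ≈ -0.043478
8*(-3) + t = 8*(-3) - 1/23 = -24 - 1/23 = -553/23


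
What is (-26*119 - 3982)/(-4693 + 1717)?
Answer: 1769/744 ≈ 2.3777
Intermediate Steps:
(-26*119 - 3982)/(-4693 + 1717) = (-3094 - 3982)/(-2976) = -7076*(-1/2976) = 1769/744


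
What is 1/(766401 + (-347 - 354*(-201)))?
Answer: 1/837208 ≈ 1.1944e-6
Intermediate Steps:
1/(766401 + (-347 - 354*(-201))) = 1/(766401 + (-347 + 71154)) = 1/(766401 + 70807) = 1/837208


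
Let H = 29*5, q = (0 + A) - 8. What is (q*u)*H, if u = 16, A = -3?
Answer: -25520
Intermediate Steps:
q = -11 (q = (0 - 3) - 8 = -3 - 8 = -11)
H = 145
(q*u)*H = -11*16*145 = -176*145 = -25520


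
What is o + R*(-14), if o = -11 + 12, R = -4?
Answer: 57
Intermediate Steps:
o = 1
o + R*(-14) = 1 - 4*(-14) = 1 + 56 = 57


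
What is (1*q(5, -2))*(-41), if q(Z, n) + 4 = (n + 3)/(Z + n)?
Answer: 451/3 ≈ 150.33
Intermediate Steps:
q(Z, n) = -4 + (3 + n)/(Z + n) (q(Z, n) = -4 + (n + 3)/(Z + n) = -4 + (3 + n)/(Z + n))
(1*q(5, -2))*(-41) = (1*((3 - 4*5 - 3*(-2))/(5 - 2)))*(-41) = (1*((3 - 20 + 6)/3))*(-41) = (1*((⅓)*(-11)))*(-41) = (1*(-11/3))*(-41) = -11/3*(-41) = 451/3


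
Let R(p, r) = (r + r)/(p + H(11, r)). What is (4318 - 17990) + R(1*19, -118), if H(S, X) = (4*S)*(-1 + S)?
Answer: -6275684/459 ≈ -13673.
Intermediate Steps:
H(S, X) = 4*S*(-1 + S)
R(p, r) = 2*r/(440 + p) (R(p, r) = (r + r)/(p + 4*11*(-1 + 11)) = (2*r)/(p + 4*11*10) = (2*r)/(p + 440) = (2*r)/(440 + p) = 2*r/(440 + p))
(4318 - 17990) + R(1*19, -118) = (4318 - 17990) + 2*(-118)/(440 + 1*19) = -13672 + 2*(-118)/(440 + 19) = -13672 + 2*(-118)/459 = -13672 + 2*(-118)*(1/459) = -13672 - 236/459 = -6275684/459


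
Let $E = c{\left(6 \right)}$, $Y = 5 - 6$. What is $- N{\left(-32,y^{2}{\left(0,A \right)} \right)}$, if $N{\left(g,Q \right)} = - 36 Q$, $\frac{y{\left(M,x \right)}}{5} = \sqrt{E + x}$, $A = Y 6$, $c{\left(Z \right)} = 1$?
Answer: $-4500$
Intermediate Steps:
$Y = -1$ ($Y = 5 - 6 = -1$)
$E = 1$
$A = -6$ ($A = \left(-1\right) 6 = -6$)
$y{\left(M,x \right)} = 5 \sqrt{1 + x}$
$- N{\left(-32,y^{2}{\left(0,A \right)} \right)} = - \left(-36\right) \left(5 \sqrt{1 - 6}\right)^{2} = - \left(-36\right) \left(5 \sqrt{-5}\right)^{2} = - \left(-36\right) \left(5 i \sqrt{5}\right)^{2} = - \left(-36\right) \left(-125\right) = \left(-1\right) 4500 = -4500$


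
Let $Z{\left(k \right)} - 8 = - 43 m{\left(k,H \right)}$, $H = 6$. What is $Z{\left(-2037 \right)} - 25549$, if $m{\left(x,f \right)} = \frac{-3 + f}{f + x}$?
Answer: $- \frac{17291214}{677} \approx -25541.0$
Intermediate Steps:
$m{\left(x,f \right)} = \frac{-3 + f}{f + x}$
$Z{\left(k \right)} = 8 - \frac{129}{6 + k}$ ($Z{\left(k \right)} = 8 - 43 \frac{-3 + 6}{6 + k} = 8 - 43 \frac{1}{6 + k} 3 = 8 - 43 \frac{3}{6 + k} = 8 - \frac{129}{6 + k}$)
$Z{\left(-2037 \right)} - 25549 = \frac{-81 + 8 \left(-2037\right)}{6 - 2037} - 25549 = \frac{-81 - 16296}{-2031} - 25549 = \left(- \frac{1}{2031}\right) \left(-16377\right) - 25549 = \frac{5459}{677} - 25549 = - \frac{17291214}{677}$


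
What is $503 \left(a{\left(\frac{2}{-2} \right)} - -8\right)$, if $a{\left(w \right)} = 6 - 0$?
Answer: $7042$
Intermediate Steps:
$a{\left(w \right)} = 6$ ($a{\left(w \right)} = 6 + 0 = 6$)
$503 \left(a{\left(\frac{2}{-2} \right)} - -8\right) = 503 \left(6 - -8\right) = 503 \left(6 + 8\right) = 503 \cdot 14 = 7042$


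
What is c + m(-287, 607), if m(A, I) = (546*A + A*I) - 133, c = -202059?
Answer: -533103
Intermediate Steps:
m(A, I) = -133 + 546*A + A*I
c + m(-287, 607) = -202059 + (-133 + 546*(-287) - 287*607) = -202059 + (-133 - 156702 - 174209) = -202059 - 331044 = -533103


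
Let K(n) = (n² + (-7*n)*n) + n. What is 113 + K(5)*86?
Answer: -12357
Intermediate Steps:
K(n) = n - 6*n² (K(n) = (n² - 7*n²) + n = -6*n² + n = n - 6*n²)
113 + K(5)*86 = 113 + (5*(1 - 6*5))*86 = 113 + (5*(1 - 30))*86 = 113 + (5*(-29))*86 = 113 - 145*86 = 113 - 12470 = -12357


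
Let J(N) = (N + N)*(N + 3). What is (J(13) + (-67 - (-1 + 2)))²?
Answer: 121104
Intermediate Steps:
J(N) = 2*N*(3 + N) (J(N) = (2*N)*(3 + N) = 2*N*(3 + N))
(J(13) + (-67 - (-1 + 2)))² = (2*13*(3 + 13) + (-67 - (-1 + 2)))² = (2*13*16 + (-67 - 1*1))² = (416 + (-67 - 1))² = (416 - 68)² = 348² = 121104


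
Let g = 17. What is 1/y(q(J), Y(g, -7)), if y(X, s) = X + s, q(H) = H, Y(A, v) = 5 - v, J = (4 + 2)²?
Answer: 1/48 ≈ 0.020833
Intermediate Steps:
J = 36 (J = 6² = 36)
1/y(q(J), Y(g, -7)) = 1/(36 + (5 - 1*(-7))) = 1/(36 + (5 + 7)) = 1/(36 + 12) = 1/48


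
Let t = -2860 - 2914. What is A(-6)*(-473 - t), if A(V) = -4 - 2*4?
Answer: -63612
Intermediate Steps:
A(V) = -12 (A(V) = -4 - 8 = -12)
t = -5774
A(-6)*(-473 - t) = -12*(-473 - 1*(-5774)) = -12*(-473 + 5774) = -12*5301 = -63612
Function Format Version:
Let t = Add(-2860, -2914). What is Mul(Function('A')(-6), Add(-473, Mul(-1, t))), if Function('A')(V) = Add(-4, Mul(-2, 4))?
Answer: -63612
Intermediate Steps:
Function('A')(V) = -12 (Function('A')(V) = Add(-4, -8) = -12)
t = -5774
Mul(Function('A')(-6), Add(-473, Mul(-1, t))) = Mul(-12, Add(-473, Mul(-1, -5774))) = Mul(-12, Add(-473, 5774)) = Mul(-12, 5301) = -63612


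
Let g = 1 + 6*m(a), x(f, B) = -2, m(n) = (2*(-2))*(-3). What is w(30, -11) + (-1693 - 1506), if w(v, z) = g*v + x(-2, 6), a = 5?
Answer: -1011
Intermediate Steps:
m(n) = 12 (m(n) = -4*(-3) = 12)
g = 73 (g = 1 + 6*12 = 1 + 72 = 73)
w(v, z) = -2 + 73*v (w(v, z) = 73*v - 2 = -2 + 73*v)
w(30, -11) + (-1693 - 1506) = (-2 + 73*30) + (-1693 - 1506) = (-2 + 2190) - 3199 = 2188 - 3199 = -1011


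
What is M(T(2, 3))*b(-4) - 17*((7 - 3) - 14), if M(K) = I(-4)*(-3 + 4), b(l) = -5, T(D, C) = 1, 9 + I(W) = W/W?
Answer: 210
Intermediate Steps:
I(W) = -8 (I(W) = -9 + W/W = -9 + 1 = -8)
M(K) = -8 (M(K) = -8*(-3 + 4) = -8*1 = -8)
M(T(2, 3))*b(-4) - 17*((7 - 3) - 14) = -8*(-5) - 17*((7 - 3) - 14) = 40 - 17*(4 - 14) = 40 - 17*(-10) = 40 + 170 = 210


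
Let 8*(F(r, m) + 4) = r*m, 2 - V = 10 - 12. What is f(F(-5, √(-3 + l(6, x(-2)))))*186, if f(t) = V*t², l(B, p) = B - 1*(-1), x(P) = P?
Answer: 41013/2 ≈ 20507.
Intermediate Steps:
l(B, p) = 1 + B (l(B, p) = B + 1 = 1 + B)
V = 4 (V = 2 - (10 - 12) = 2 - 1*(-2) = 2 + 2 = 4)
F(r, m) = -4 + m*r/8 (F(r, m) = -4 + (r*m)/8 = -4 + (m*r)/8 = -4 + m*r/8)
f(t) = 4*t²
f(F(-5, √(-3 + l(6, x(-2)))))*186 = (4*(-4 + (⅛)*√(-3 + (1 + 6))*(-5))²)*186 = (4*(-4 + (⅛)*√(-3 + 7)*(-5))²)*186 = (4*(-4 + (⅛)*√4*(-5))²)*186 = (4*(-4 + (⅛)*2*(-5))²)*186 = (4*(-4 - 5/4)²)*186 = (4*(-21/4)²)*186 = (4*(441/16))*186 = (441/4)*186 = 41013/2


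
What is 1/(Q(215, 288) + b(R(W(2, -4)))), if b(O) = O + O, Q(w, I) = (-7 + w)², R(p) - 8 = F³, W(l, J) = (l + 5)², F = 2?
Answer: 1/43296 ≈ 2.3097e-5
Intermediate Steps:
W(l, J) = (5 + l)²
R(p) = 16 (R(p) = 8 + 2³ = 8 + 8 = 16)
b(O) = 2*O
1/(Q(215, 288) + b(R(W(2, -4)))) = 1/((-7 + 215)² + 2*16) = 1/(208² + 32) = 1/(43264 + 32) = 1/43296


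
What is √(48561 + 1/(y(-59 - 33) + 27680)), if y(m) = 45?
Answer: √1493106282134/5545 ≈ 220.37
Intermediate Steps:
√(48561 + 1/(y(-59 - 33) + 27680)) = √(48561 + 1/(45 + 27680)) = √(48561 + 1/27725) = √(1346353726/27725) = √1493106282134/5545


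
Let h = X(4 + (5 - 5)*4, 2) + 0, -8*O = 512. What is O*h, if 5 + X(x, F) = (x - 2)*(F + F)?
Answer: -192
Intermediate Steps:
O = -64 (O = -⅛*512 = -64)
X(x, F) = -5 + 2*F*(-2 + x) (X(x, F) = -5 + (x - 2)*(F + F) = -5 + (-2 + x)*(2*F) = -5 + 2*F*(-2 + x))
h = 3 (h = (-5 - 4*2 + 2*2*(4 + (5 - 5)*4)) + 0 = (-5 - 8 + 2*2*(4 + 0*4)) + 0 = (-5 - 8 + 2*2*(4 + 0)) + 0 = (-5 - 8 + 2*2*4) + 0 = (-5 - 8 + 16) + 0 = 3 + 0 = 3)
O*h = -64*3 = -192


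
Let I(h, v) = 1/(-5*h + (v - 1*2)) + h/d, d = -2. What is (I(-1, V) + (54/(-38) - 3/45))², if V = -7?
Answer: 1990921/1299600 ≈ 1.5319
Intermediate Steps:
I(h, v) = 1/(-2 + v - 5*h) - h/2 (I(h, v) = 1/(-5*h + (v - 1*2)) + h/(-2) = 1/(-5*h + (v - 2)) + h*(-½) = 1/(-5*h + (-2 + v)) - h/2 = 1/(-2 + v - 5*h) - h/2)
(I(-1, V) + (54/(-38) - 3/45))² = ((-2 - 5*(-1)² - 2*(-1) - 1*(-7))/(2*(2 - 1*(-7) + 5*(-1))) + (54/(-38) - 3/45))² = ((-2 - 5*1 + 2 + 7)/(2*(2 + 7 - 5)) + (54*(-1/38) - 3*1/45))² = ((½)*(-2 - 5 + 2 + 7)/4 + (-27/19 - 1/15))² = ((½)*(¼)*2 - 424/285)² = (¼ - 424/285)² = (-1411/1140)² = 1990921/1299600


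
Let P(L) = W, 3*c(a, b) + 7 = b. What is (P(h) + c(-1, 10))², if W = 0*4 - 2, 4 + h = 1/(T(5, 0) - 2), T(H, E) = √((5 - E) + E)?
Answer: 1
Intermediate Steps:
T(H, E) = √5
c(a, b) = -7/3 + b/3
h = -4 + 1/(-2 + √5) (h = -4 + 1/(√5 - 2) = -4 + 1/(-2 + √5) ≈ 0.23607)
W = -2 (W = 0 - 2 = -2)
P(L) = -2
(P(h) + c(-1, 10))² = (-2 + (-7/3 + (⅓)*10))² = (-2 + (-7/3 + 10/3))² = (-2 + 1)² = (-1)² = 1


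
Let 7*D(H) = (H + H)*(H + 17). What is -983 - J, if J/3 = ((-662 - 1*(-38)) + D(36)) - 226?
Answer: -479/7 ≈ -68.429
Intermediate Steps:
D(H) = 2*H*(17 + H)/7 (D(H) = ((H + H)*(H + 17))/7 = ((2*H)*(17 + H))/7 = (2*H*(17 + H))/7 = 2*H*(17 + H)/7)
J = -6402/7 (J = 3*(((-662 - 1*(-38)) + (2/7)*36*(17 + 36)) - 226) = 3*(((-662 + 38) + (2/7)*36*53) - 226) = 3*((-624 + 3816/7) - 226) = 3*(-552/7 - 226) = 3*(-2134/7) = -6402/7 ≈ -914.57)
-983 - J = -983 - 1*(-6402/7) = -983 + 6402/7 = -479/7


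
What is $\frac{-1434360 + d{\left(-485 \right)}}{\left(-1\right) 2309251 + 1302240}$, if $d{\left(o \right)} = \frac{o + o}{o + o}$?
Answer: $\frac{1434359}{1007011} \approx 1.4244$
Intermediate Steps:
$d{\left(o \right)} = 1$ ($d{\left(o \right)} = \frac{2 o}{2 o} = 2 o \frac{1}{2 o} = 1$)
$\frac{-1434360 + d{\left(-485 \right)}}{\left(-1\right) 2309251 + 1302240} = \frac{-1434360 + 1}{\left(-1\right) 2309251 + 1302240} = - \frac{1434359}{-2309251 + 1302240} = - \frac{1434359}{-1007011} = \left(-1434359\right) \left(- \frac{1}{1007011}\right) = \frac{1434359}{1007011}$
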